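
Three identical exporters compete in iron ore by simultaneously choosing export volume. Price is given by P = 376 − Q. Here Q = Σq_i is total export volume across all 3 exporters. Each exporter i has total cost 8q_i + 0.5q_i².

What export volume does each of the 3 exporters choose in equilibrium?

A representative exporter's profit is π_i = q_i(376 − Q) − 8q_i − 0.5q_i², with Q = q_i + Σ_{j≠i} q_j.
First-order condition: 368 − 3q_i − Σ_{j≠i} q_j = 0.
Imposing symmetry (q_j = q for all j) turns Σ_{j≠i} q_j into 2q, so 368 = 5q and q = 73.6.

73.6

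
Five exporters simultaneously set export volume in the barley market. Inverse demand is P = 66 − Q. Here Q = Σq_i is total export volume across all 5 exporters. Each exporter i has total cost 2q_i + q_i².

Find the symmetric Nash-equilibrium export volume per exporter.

8

A representative exporter's profit is π_i = q_i(66 − Q) − 2q_i − q_i², with Q = q_i + Σ_{j≠i} q_j.
First-order condition: 64 − 4q_i − Σ_{j≠i} q_j = 0.
With identical exporters, set every q_j = q: then 64 − 4q − 4q = 0, i.e. q = 64/8 = 8.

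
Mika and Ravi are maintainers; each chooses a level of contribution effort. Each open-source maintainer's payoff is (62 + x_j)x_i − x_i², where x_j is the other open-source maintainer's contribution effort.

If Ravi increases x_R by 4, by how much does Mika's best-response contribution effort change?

Mika's payoff is (62 + x_R)x_M − x_M².
∂π/∂x_M = 62 + x_R − 2x_M = 0, so x_M = 31 + 0.5x_R.
The reaction-function slope is 0.5, so a 4-unit rise in x_R moves x_M by 0.5 × 4 = 2. Mika's best response rises — the actions are strategic complements.

2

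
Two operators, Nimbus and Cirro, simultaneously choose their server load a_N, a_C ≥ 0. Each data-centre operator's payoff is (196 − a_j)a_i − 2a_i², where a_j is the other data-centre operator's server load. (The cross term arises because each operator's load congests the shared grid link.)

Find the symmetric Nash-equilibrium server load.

39.2

Nimbus's payoff is (196 − a_C)a_N − 2a_N².
∂π/∂a_N = 196 − a_C − 4a_N = 0, so a_N = 49 − 0.25a_C.
By symmetry a_C = a_N; substituting into the reaction function, 1.25a_N = 49 and a_N = 39.2.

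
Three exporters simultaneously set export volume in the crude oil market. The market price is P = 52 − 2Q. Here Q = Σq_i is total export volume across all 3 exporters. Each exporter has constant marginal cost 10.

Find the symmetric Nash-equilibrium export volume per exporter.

A representative exporter's profit is π_i = q_i(52 − 2Q) − 10q_i, with Q = q_i + Σ_{j≠i} q_j.
First-order condition: 42 − 4q_i − 2Σ_{j≠i} q_j = 0.
With identical exporters, set every q_j = q: then 42 − 4q − 4q = 0, i.e. q = 42/8 = 5.25.

5.25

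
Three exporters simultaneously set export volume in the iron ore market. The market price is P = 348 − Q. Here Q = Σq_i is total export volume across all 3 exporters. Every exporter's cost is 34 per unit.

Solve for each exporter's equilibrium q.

78.5

A representative exporter's profit is π_i = q_i(348 − Q) − 34q_i, with Q = q_i + Σ_{j≠i} q_j.
First-order condition: 314 − 2q_i − Σ_{j≠i} q_j = 0.
With identical exporters, set every q_j = q: then 314 − 2q − 2q = 0, i.e. q = 314/4 = 78.5.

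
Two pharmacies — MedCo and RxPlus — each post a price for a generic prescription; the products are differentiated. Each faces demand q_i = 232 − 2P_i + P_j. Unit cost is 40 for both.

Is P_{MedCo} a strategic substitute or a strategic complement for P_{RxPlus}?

strategic complements

MedCo's profit: π = (P_{MedCo} − 40)(232 − 2P_{MedCo} + P_{RxPlus}).
∂π/∂P_{MedCo} = 312 − 4P_{MedCo} + P_{RxPlus} = 0 ⇒ P_{MedCo} = 78 + 0.25P_{RxPlus}.
The best-response slope dP_{MedCo}/dP_{RxPlus} = 0.25 > 0: the reaction function is upward-sloping, so the choices are strategic complements.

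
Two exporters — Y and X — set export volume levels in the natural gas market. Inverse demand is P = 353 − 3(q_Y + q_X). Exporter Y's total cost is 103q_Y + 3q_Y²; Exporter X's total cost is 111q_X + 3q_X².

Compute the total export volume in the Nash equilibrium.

Exporter Y's profit: π = q_Y(353 − 3(q_Y + q_X)) − 103q_Y − 3q_Y².
∂π/∂q_Y = 250 − 12q_Y − 3q_X = 0, so q_Y = 125/6 − 0.25q_X.
By the same steps for X: q_X = 121/6 − 0.25q_Y.
Plugging q_X into Y's best response: q_Y = 125/6 − 0.25(121/6 − 0.25q_Y) ⇒ 0.9375q_Y = 379/24, so q_Y = 758/45.
Then q_X = 121/6 − 0.25·(758/45) = 718/45.
Total export volume: 758/45 + 718/45 = 32.8.

32.8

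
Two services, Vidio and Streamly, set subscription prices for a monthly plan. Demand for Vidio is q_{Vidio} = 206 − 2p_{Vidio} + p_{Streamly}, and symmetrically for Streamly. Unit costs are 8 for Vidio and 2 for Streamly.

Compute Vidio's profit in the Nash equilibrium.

Vidio's profit: π = (p_{Vidio} − 8)(206 − 2p_{Vidio} + p_{Streamly}).
∂π/∂p_{Vidio} = 222 − 4p_{Vidio} + p_{Streamly} = 0 ⇒ p_{Vidio} = 55.5 + 0.25p_{Streamly}.
Similarly p_{Streamly} = 52.5 + 0.25p_{Vidio}.
Substituting the second reaction function into the first: p_{Vidio} = 55.5 + 0.25(52.5 + 0.25p_{Vidio}), which gives 0.9375p_{Vidio} = 68.625 ⇒ p_{Vidio} = 73.2.
Then p_{Streamly} = 52.5 + 0.25·73.2 = 70.8.
q_{Vidio} = 206 − 2·73.2 + 70.8 = 130.4.
Profit = (73.2 − 8)·130.4 = 8502.08.

8502.08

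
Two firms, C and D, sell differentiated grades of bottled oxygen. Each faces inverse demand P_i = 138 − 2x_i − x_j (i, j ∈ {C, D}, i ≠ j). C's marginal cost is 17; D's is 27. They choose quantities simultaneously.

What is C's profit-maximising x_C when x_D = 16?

26.25

Firm C's profit: π = x_C(138 − 2x_C − x_D) − 17x_C.
∂π/∂x_C = 121 − 4x_C − x_D = 0 ⇒ x_C = 30.25 − 0.25x_D.
At x_D = 16: x_C = 30.25 − 0.25·16 = 26.25.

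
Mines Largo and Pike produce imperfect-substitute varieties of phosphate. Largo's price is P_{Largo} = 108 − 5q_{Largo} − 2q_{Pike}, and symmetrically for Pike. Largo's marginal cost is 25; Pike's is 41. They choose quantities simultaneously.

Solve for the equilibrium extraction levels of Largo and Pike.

Mine Largo's profit: π = q_{Largo}(108 − 5q_{Largo} − 2q_{Pike}) − 25q_{Largo}.
∂π/∂q_{Largo} = 83 − 10q_{Largo} − 2q_{Pike} = 0 ⇒ q_{Largo} = 8.3 − 0.2q_{Pike}.
Similarly q_{Pike} = 6.7 − 0.2q_{Largo}.
Plugging q_{Pike} into Largo's best response: q_{Largo} = 8.3 − 0.2(6.7 − 0.2q_{Largo}) ⇒ 0.96q_{Largo} = 6.96, so q_{Largo} = 7.25.
Then q_{Pike} = 6.7 − 0.2·7.25 = 5.25.

7.25, 5.25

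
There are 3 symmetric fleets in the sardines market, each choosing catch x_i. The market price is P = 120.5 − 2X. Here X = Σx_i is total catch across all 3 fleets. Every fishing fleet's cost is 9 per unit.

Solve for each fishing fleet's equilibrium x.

13.9375

A representative fishing fleet's profit is π_i = x_i(120.5 − 2X) − 9x_i, with X = x_i + Σ_{j≠i} x_j.
First-order condition: 111.5 − 4x_i − 2Σ_{j≠i} x_j = 0.
In a symmetric equilibrium every fishing fleet chooses the same x, so Σ_{j≠i} x_j = 2x. The condition becomes 111.5 − 8x = 0, giving x = 111.5/8 = 13.9375.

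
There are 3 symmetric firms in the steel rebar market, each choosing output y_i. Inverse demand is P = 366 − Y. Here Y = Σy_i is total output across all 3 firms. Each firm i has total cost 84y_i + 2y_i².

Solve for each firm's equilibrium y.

A representative firm's profit is π_i = y_i(366 − Y) − 84y_i − 2y_i², with Y = y_i + Σ_{j≠i} y_j.
First-order condition: 282 − 6y_i − Σ_{j≠i} y_j = 0.
Imposing symmetry (y_j = y for all j) turns Σ_{j≠i} y_j into 2y, so 282 = 8y and y = 35.25.

35.25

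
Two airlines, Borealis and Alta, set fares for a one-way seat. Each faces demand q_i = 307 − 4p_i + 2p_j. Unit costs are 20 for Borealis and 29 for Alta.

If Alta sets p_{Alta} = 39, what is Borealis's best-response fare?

Borealis's profit: π = (p_{Borealis} − 20)(307 − 4p_{Borealis} + 2p_{Alta}).
∂π/∂p_{Borealis} = 387 − 8p_{Borealis} + 2p_{Alta} = 0 ⇒ p_{Borealis} = 48.375 + 0.25p_{Alta}.
At p_{Alta} = 39: p_{Borealis} = 48.375 + 0.25·39 = 58.125.

58.125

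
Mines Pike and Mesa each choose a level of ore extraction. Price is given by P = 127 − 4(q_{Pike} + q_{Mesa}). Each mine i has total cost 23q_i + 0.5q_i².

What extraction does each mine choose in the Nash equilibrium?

8

Mine Pike's profit: π = q_{Pike}(127 − 4(q_{Pike} + q_{Mesa})) − 23q_{Pike} − 0.5q_{Pike}².
∂π/∂q_{Pike} = 104 − 9q_{Pike} − 4q_{Mesa} = 0, so q_{Pike} = 104/9 − (4/9)q_{Mesa}.
The game is symmetric, so in equilibrium q_{Mesa} = q_{Pike}: the reaction function gives (13/9)q_{Pike} = 104/9, hence q_{Pike} = 8.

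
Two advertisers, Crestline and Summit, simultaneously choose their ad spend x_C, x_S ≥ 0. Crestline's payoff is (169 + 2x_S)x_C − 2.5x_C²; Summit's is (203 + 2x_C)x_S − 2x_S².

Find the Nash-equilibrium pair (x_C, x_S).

67.625, 84.5625

Expanding Crestline's payoff: 169x_C + 2x_Sx_C − 2.5x_C².
∂π/∂x_C = 169 + 2x_S − 5x_C = 0, so x_C = 33.8 + 0.4x_S.
Likewise for Summit: x_S = 50.75 + 0.5x_C.
Solving the two reaction functions simultaneously: (1 − (0.4)(0.5))x_C = 33.8 + 0.4·50.75, so 0.8x_C = 54.1 and x_C = 67.625.
Then x_S = 50.75 + 0.5·67.625 = 84.5625.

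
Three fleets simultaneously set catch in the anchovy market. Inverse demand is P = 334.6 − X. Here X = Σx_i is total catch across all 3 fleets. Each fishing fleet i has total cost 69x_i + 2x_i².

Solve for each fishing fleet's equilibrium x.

33.2

A representative fishing fleet's profit is π_i = x_i(334.6 − X) − 69x_i − 2x_i², with X = x_i + Σ_{j≠i} x_j.
First-order condition: 265.6 − 6x_i − Σ_{j≠i} x_j = 0.
In a symmetric equilibrium every fishing fleet chooses the same x, so Σ_{j≠i} x_j = 2x. The condition becomes 265.6 − 8x = 0, giving x = 265.6/8 = 33.2.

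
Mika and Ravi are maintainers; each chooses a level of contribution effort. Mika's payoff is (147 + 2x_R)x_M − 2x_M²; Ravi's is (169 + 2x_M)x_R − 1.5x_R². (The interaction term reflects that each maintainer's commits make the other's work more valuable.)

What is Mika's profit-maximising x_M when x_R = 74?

Expanding Mika's payoff: 147x_M + 2x_Rx_M − 2x_M².
∂π/∂x_M = 147 + 2x_R − 4x_M = 0, so x_M = 36.75 + 0.5x_R.
At x_R = 74: x_M = 36.75 + 0.5·74 = 73.75.

73.75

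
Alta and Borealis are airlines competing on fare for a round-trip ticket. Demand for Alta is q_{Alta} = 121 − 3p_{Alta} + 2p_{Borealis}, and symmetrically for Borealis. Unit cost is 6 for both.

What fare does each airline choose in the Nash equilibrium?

34.75

Alta's profit: π = (p_{Alta} − 6)(121 − 3p_{Alta} + 2p_{Borealis}).
∂π/∂p_{Alta} = 139 − 6p_{Alta} + 2p_{Borealis} = 0 ⇒ p_{Alta} = 139/6 + (1/3)p_{Borealis}.
Setting p_{Alta} = p_{Borealis} in the reaction function: p_{Alta} = 139/6 + (1/3)p_{Alta}, so p_{Alta} = (139/6) / (2/3) = 34.75.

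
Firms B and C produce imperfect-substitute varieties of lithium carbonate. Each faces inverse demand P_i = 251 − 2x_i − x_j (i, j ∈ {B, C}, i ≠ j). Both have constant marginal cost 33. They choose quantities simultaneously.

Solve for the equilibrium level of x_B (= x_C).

Firm B's profit: π = x_B(251 − 2x_B − x_C) − 33x_B.
∂π/∂x_B = 218 − 4x_B − x_C = 0 ⇒ x_B = 54.5 − 0.25x_C.
Setting x_B = x_C in the reaction function: x_B = 54.5 − 0.25x_B, so x_B = 54.5 / 1.25 = 43.6.

43.6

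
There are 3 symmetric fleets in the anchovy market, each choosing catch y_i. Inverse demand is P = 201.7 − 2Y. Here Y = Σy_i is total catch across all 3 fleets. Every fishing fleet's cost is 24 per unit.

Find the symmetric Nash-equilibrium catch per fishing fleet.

22.2125

A representative fishing fleet's profit is π_i = y_i(201.7 − 2Y) − 24y_i, with Y = y_i + Σ_{j≠i} y_j.
First-order condition: 177.7 − 4y_i − 2Σ_{j≠i} y_j = 0.
With identical fishing fleets, set every y_j = y: then 177.7 − 4y − 4y = 0, i.e. y = 177.7/8 = 22.2125.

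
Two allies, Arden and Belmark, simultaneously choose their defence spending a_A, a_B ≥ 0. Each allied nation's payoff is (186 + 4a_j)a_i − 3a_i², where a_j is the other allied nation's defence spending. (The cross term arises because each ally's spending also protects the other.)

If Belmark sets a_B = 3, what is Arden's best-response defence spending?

33

Arden's payoff is (186 + 4a_B)a_A − 3a_A².
∂π/∂a_A = 186 + 4a_B − 6a_A = 0, so a_A = 31 + (2/3)a_B.
At a_B = 3: a_A = 31 + (2/3)·3 = 33.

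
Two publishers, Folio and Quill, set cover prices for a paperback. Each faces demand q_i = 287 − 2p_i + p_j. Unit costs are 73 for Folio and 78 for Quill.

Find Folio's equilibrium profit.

10368

Folio's profit: π = (p_{Folio} − 73)(287 − 2p_{Folio} + p_{Quill}).
∂π/∂p_{Folio} = 433 − 4p_{Folio} + p_{Quill} = 0 ⇒ p_{Folio} = 108.25 + 0.25p_{Quill}.
Similarly p_{Quill} = 110.75 + 0.25p_{Folio}.
Plugging p_{Quill} into Folio's best response: p_{Folio} = 108.25 + 0.25(110.75 + 0.25p_{Folio}) ⇒ 0.9375p_{Folio} = 135.9375, so p_{Folio} = 145.
Then p_{Quill} = 110.75 + 0.25·145 = 147.
q_{Folio} = 287 − 2·145 + 147 = 144.
Profit = (145 − 73)·144 = 10368.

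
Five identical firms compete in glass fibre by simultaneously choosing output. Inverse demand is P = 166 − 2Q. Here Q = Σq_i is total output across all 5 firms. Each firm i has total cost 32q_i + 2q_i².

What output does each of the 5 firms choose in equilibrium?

8.375

A representative firm's profit is π_i = q_i(166 − 2Q) − 32q_i − 2q_i², with Q = q_i + Σ_{j≠i} q_j.
First-order condition: 134 − 8q_i − 2Σ_{j≠i} q_j = 0.
Imposing symmetry (q_j = q for all j) turns Σ_{j≠i} q_j into 4q, so 134 = 16q and q = 8.375.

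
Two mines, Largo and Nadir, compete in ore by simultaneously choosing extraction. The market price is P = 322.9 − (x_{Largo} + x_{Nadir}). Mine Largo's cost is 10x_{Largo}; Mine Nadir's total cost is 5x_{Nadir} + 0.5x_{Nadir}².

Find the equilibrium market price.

Mine Largo's profit: π = x_{Largo}(322.9 − (x_{Largo} + x_{Nadir})) − 10x_{Largo}.
∂π/∂x_{Largo} = 312.9 − 2x_{Largo} − x_{Nadir} = 0, so x_{Largo} = 156.45 − 0.5x_{Nadir}.
For Nadir: ∂π/∂x_{Nadir} = 317.9 − 3x_{Nadir} − x_{Largo} = 0 ⇒ x_{Nadir} = 3179/30 − (1/3)x_{Largo}.
Plugging x_{Nadir} into Largo's best response: x_{Largo} = 156.45 − 0.5(3179/30 − (1/3)x_{Largo}) ⇒ (5/6)x_{Largo} = 1552/15, so x_{Largo} = 124.16.
Then x_{Nadir} = 3179/30 − (1/3)·124.16 = 64.58.
Equilibrium price: P = 322.9 − 188.74 = 134.16.

134.16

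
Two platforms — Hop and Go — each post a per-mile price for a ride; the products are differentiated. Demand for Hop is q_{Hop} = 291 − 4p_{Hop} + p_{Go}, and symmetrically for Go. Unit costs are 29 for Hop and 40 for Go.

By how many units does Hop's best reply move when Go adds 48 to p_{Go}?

Hop's profit: π = (p_{Hop} − 29)(291 − 4p_{Hop} + p_{Go}).
∂π/∂p_{Hop} = 407 − 8p_{Hop} + p_{Go} = 0 ⇒ p_{Hop} = 50.875 + 0.125p_{Go}.
The reaction-function slope is 0.125, so a 48-unit rise in p_{Go} moves p_{Hop} by 0.125 × 48 = 6. Hop's best response rises — the actions are strategic complements.

6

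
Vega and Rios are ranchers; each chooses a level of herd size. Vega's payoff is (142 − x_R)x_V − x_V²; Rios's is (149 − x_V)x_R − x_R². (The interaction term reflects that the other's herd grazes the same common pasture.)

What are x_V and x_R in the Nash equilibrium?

Expanding Vega's payoff: 142x_V − x_Rx_V − x_V².
∂π/∂x_V = 142 − x_R − 2x_V = 0, so x_V = 71 − 0.5x_R.
Likewise for Rios: x_R = 74.5 − 0.5x_V.
Solving the two reaction functions simultaneously: (1 − (−0.5)(−0.5))x_V = 71 − 0.5·74.5, so 0.75x_V = 33.75 and x_V = 45.
Then x_R = 74.5 − 0.5·45 = 52.

45, 52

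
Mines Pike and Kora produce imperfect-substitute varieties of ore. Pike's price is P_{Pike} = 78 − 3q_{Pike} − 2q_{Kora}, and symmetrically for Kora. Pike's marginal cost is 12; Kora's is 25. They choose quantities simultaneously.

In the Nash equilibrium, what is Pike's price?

Mine Pike's profit: π = q_{Pike}(78 − 3q_{Pike} − 2q_{Kora}) − 12q_{Pike}.
∂π/∂q_{Pike} = 66 − 6q_{Pike} − 2q_{Kora} = 0 ⇒ q_{Pike} = 11 − (1/3)q_{Kora}.
Similarly q_{Kora} = 53/6 − (1/3)q_{Pike}.
Plugging q_{Kora} into Pike's best response: q_{Pike} = 11 − (1/3)(53/6 − (1/3)q_{Pike}) ⇒ (8/9)q_{Pike} = 145/18, so q_{Pike} = 9.0625.
Then q_{Kora} = 53/6 − (1/3)·9.0625 = 5.8125.
P_{Pike} = 78 − 3·9.0625 − 2·5.8125 = 39.1875.

39.1875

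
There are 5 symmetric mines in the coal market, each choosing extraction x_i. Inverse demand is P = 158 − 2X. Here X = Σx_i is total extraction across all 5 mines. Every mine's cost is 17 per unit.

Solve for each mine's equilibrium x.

11.75

A representative mine's profit is π_i = x_i(158 − 2X) − 17x_i, with X = x_i + Σ_{j≠i} x_j.
First-order condition: 141 − 4x_i − 2Σ_{j≠i} x_j = 0.
Imposing symmetry (x_j = x for all j) turns Σ_{j≠i} x_j into 4x, so 141 = 12x and x = 11.75.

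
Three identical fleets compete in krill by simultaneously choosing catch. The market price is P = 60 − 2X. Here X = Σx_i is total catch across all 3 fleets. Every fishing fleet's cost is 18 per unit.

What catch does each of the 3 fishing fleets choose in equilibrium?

A representative fishing fleet's profit is π_i = x_i(60 − 2X) − 18x_i, with X = x_i + Σ_{j≠i} x_j.
First-order condition: 42 − 4x_i − 2Σ_{j≠i} x_j = 0.
With identical fishing fleets, set every x_j = x: then 42 − 4x − 4x = 0, i.e. x = 42/8 = 5.25.

5.25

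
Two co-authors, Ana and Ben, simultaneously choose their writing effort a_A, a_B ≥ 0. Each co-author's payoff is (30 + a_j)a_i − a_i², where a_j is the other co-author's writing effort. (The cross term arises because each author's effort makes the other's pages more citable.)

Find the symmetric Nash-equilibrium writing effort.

Ana's payoff is (30 + a_B)a_A − a_A².
∂π/∂a_A = 30 + a_B − 2a_A = 0, so a_A = 15 + 0.5a_B.
The game is symmetric, so in equilibrium a_B = a_A: the reaction function gives 0.5a_A = 15, hence a_A = 30.

30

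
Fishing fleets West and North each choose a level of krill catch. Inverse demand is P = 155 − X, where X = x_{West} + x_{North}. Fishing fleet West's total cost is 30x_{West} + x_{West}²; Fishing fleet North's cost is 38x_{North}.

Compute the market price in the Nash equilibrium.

87

Fishing fleet West's profit: π = x_{West}(155 − (x_{West} + x_{North})) − 30x_{West} − x_{West}².
∂π/∂x_{West} = 125 − 4x_{West} − x_{North} = 0, so x_{West} = 31.25 − 0.25x_{North}.
For North: ∂π/∂x_{North} = 117 − 2x_{North} − x_{West} = 0 ⇒ x_{North} = 58.5 − 0.5x_{West}.
Plugging x_{North} into West's best response: x_{West} = 31.25 − 0.25(58.5 − 0.5x_{West}) ⇒ 0.875x_{West} = 16.625, so x_{West} = 19.
Then x_{North} = 58.5 − 0.5·19 = 49.
Equilibrium price: P = 155 − 68 = 87.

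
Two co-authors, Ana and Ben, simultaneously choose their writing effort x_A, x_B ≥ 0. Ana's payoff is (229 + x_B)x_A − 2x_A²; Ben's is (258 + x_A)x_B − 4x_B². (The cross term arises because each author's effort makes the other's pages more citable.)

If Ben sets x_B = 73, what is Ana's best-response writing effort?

75.5

Expanding Ana's payoff: 229x_A + x_Bx_A − 2x_A².
∂π/∂x_A = 229 + x_B − 4x_A = 0, so x_A = 57.25 + 0.25x_B.
At x_B = 73: x_A = 57.25 + 0.25·73 = 75.5.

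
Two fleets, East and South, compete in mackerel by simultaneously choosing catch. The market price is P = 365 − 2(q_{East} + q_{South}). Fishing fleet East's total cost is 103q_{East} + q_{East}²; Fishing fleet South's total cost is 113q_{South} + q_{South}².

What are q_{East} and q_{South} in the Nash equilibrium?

Fishing fleet East's profit: π = q_{East}(365 − 2(q_{East} + q_{South})) − 103q_{East} − q_{East}².
∂π/∂q_{East} = 262 − 6q_{East} − 2q_{South} = 0, so q_{East} = 131/3 − (1/3)q_{South}.
By the same steps for South: q_{South} = 42 − (1/3)q_{East}.
Substituting the second reaction function into the first: q_{East} = 131/3 − (1/3)(42 − (1/3)q_{East}), which gives (8/9)q_{East} = 89/3 ⇒ q_{East} = 33.375.
Then q_{South} = 42 − (1/3)·33.375 = 30.875.

33.375, 30.875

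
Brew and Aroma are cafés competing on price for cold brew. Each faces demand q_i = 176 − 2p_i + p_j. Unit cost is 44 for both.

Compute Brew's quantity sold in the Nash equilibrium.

Brew's profit: π = (p_{Brew} − 44)(176 − 2p_{Brew} + p_{Aroma}).
∂π/∂p_{Brew} = 264 − 4p_{Brew} + p_{Aroma} = 0 ⇒ p_{Brew} = 66 + 0.25p_{Aroma}.
The game is symmetric, so in equilibrium p_{Aroma} = p_{Brew}: the reaction function gives 0.75p_{Brew} = 66, hence p_{Brew} = 88.
q_{Brew} = 176 − 2·88 + 88 = 88.

88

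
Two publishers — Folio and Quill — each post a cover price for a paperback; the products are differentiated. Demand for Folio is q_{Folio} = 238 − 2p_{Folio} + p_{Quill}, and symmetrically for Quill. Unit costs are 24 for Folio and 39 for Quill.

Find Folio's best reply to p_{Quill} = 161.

Folio's profit: π = (p_{Folio} − 24)(238 − 2p_{Folio} + p_{Quill}).
∂π/∂p_{Folio} = 286 − 4p_{Folio} + p_{Quill} = 0 ⇒ p_{Folio} = 71.5 + 0.25p_{Quill}.
At p_{Quill} = 161: p_{Folio} = 71.5 + 0.25·161 = 111.75.

111.75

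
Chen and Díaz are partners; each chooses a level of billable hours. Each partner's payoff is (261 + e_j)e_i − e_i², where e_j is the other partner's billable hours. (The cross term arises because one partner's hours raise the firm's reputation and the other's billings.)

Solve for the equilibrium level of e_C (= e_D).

Chen's payoff is (261 + e_D)e_C − e_C².
∂π/∂e_C = 261 + e_D − 2e_C = 0, so e_C = 130.5 + 0.5e_D.
By symmetry e_D = e_C; substituting into the reaction function, 0.5e_C = 130.5 and e_C = 261.

261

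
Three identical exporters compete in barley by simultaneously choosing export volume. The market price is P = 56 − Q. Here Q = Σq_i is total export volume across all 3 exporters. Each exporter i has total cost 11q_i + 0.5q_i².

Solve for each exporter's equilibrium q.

A representative exporter's profit is π_i = q_i(56 − Q) − 11q_i − 0.5q_i², with Q = q_i + Σ_{j≠i} q_j.
First-order condition: 45 − 3q_i − Σ_{j≠i} q_j = 0.
In a symmetric equilibrium every exporter chooses the same q, so Σ_{j≠i} q_j = 2q. The condition becomes 45 − 5q = 0, giving q = 45/5 = 9.

9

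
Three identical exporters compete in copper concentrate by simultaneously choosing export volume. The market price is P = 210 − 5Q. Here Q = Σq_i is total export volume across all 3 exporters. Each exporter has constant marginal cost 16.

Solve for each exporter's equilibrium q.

9.7

A representative exporter's profit is π_i = q_i(210 − 5Q) − 16q_i, with Q = q_i + Σ_{j≠i} q_j.
First-order condition: 194 − 10q_i − 5Σ_{j≠i} q_j = 0.
With identical exporters, set every q_j = q: then 194 − 10q − 10q = 0, i.e. q = 194/20 = 9.7.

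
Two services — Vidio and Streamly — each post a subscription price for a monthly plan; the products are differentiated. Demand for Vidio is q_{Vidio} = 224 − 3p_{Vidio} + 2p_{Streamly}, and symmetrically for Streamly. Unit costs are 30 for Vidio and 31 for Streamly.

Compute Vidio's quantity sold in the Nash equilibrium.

Vidio's profit: π = (p_{Vidio} − 30)(224 − 3p_{Vidio} + 2p_{Streamly}).
∂π/∂p_{Vidio} = 314 − 6p_{Vidio} + 2p_{Streamly} = 0 ⇒ p_{Vidio} = 157/3 + (1/3)p_{Streamly}.
Similarly p_{Streamly} = 317/6 + (1/3)p_{Vidio}.
Plugging p_{Streamly} into Vidio's best response: p_{Vidio} = 157/3 + (1/3)(317/6 + (1/3)p_{Vidio}) ⇒ (8/9)p_{Vidio} = 1259/18, so p_{Vidio} = 78.6875.
Then p_{Streamly} = 317/6 + (1/3)·78.6875 = 79.0625.
q_{Vidio} = 224 − 3·78.6875 + 2·79.0625 = 146.0625.

146.0625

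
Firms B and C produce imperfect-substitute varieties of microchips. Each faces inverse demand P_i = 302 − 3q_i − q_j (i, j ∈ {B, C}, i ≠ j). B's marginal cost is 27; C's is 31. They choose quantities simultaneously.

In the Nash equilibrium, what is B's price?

145.2

Firm B's profit: π = q_B(302 − 3q_B − q_C) − 27q_B.
∂π/∂q_B = 275 − 6q_B − q_C = 0 ⇒ q_B = 275/6 − (1/6)q_C.
Similarly q_C = 271/6 − (1/6)q_B.
Substituting the second reaction function into the first: q_B = 275/6 − (1/6)(271/6 − (1/6)q_B), which gives (35/36)q_B = 1379/36 ⇒ q_B = 39.4.
Then q_C = 271/6 − (1/6)·39.4 = 38.6.
P_B = 302 − 3·39.4 − 38.6 = 145.2.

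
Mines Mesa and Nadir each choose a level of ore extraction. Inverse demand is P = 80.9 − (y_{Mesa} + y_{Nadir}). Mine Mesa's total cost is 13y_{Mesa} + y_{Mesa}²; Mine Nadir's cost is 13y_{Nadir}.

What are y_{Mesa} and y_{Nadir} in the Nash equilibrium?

Mine Mesa's profit: π = y_{Mesa}(80.9 − (y_{Mesa} + y_{Nadir})) − 13y_{Mesa} − y_{Mesa}².
∂π/∂y_{Mesa} = 67.9 − 4y_{Mesa} − y_{Nadir} = 0, so y_{Mesa} = 16.975 − 0.25y_{Nadir}.
For Nadir: ∂π/∂y_{Nadir} = 67.9 − 2y_{Nadir} − y_{Mesa} = 0 ⇒ y_{Nadir} = 33.95 − 0.5y_{Mesa}.
Plugging y_{Nadir} into Mesa's best response: y_{Mesa} = 16.975 − 0.25(33.95 − 0.5y_{Mesa}) ⇒ 0.875y_{Mesa} = 8.4875, so y_{Mesa} = 9.7.
Then y_{Nadir} = 33.95 − 0.5·9.7 = 29.1.

9.7, 29.1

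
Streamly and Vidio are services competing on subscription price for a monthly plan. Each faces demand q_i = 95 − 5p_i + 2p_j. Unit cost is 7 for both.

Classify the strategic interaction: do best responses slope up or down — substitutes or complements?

Streamly's profit: π = (p_{Streamly} − 7)(95 − 5p_{Streamly} + 2p_{Vidio}).
∂π/∂p_{Streamly} = 130 − 10p_{Streamly} + 2p_{Vidio} = 0 ⇒ p_{Streamly} = 13 + 0.2p_{Vidio}.
The best-response slope dp_{Streamly}/dp_{Vidio} = 0.2 > 0: the reaction function is upward-sloping, so the choices are strategic complements.

strategic complements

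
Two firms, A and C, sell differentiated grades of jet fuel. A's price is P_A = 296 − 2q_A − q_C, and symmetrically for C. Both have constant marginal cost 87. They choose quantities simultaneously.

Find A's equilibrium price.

170.6

Firm A's profit: π = q_A(296 − 2q_A − q_C) − 87q_A.
∂π/∂q_A = 209 − 4q_A − q_C = 0 ⇒ q_A = 52.25 − 0.25q_C.
The game is symmetric, so in equilibrium q_C = q_A: the reaction function gives 1.25q_A = 52.25, hence q_A = 41.8.
P_A = 296 − 2·41.8 − 41.8 = 170.6.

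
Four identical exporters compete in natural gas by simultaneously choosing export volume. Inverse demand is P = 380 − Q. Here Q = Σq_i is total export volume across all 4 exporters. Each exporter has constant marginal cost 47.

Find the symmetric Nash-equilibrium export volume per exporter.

66.6

A representative exporter's profit is π_i = q_i(380 − Q) − 47q_i, with Q = q_i + Σ_{j≠i} q_j.
First-order condition: 333 − 2q_i − Σ_{j≠i} q_j = 0.
With identical exporters, set every q_j = q: then 333 − 2q − 3q = 0, i.e. q = 333/5 = 66.6.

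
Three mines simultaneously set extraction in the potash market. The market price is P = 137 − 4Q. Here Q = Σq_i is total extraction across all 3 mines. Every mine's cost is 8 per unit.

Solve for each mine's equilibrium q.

A representative mine's profit is π_i = q_i(137 − 4Q) − 8q_i, with Q = q_i + Σ_{j≠i} q_j.
First-order condition: 129 − 8q_i − 4Σ_{j≠i} q_j = 0.
In a symmetric equilibrium every mine chooses the same q, so Σ_{j≠i} q_j = 2q. The condition becomes 129 − 16q = 0, giving q = 129/16 = 8.0625.

8.0625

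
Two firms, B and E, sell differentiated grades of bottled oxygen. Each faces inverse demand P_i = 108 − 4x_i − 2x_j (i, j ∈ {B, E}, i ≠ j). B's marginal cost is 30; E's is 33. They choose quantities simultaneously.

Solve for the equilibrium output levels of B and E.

Firm B's profit: π = x_B(108 − 4x_B − 2x_E) − 30x_B.
∂π/∂x_B = 78 − 8x_B − 2x_E = 0 ⇒ x_B = 9.75 − 0.25x_E.
Similarly x_E = 9.375 − 0.25x_B.
Solving the two reaction functions simultaneously: (1 − (−0.25)(−0.25))x_B = 9.75 − 0.25·9.375, so 0.9375x_B = 237/32 and x_B = 7.9.
Then x_E = 9.375 − 0.25·7.9 = 7.4.

7.9, 7.4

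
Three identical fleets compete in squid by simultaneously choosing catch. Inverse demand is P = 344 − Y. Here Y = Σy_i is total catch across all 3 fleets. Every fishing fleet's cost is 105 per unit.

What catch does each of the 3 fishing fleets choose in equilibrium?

59.75

A representative fishing fleet's profit is π_i = y_i(344 − Y) − 105y_i, with Y = y_i + Σ_{j≠i} y_j.
First-order condition: 239 − 2y_i − Σ_{j≠i} y_j = 0.
Imposing symmetry (y_j = y for all j) turns Σ_{j≠i} y_j into 2y, so 239 = 4y and y = 59.75.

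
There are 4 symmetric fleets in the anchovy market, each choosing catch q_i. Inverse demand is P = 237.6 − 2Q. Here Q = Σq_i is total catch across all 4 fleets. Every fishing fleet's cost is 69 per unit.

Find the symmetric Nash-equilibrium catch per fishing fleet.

A representative fishing fleet's profit is π_i = q_i(237.6 − 2Q) − 69q_i, with Q = q_i + Σ_{j≠i} q_j.
First-order condition: 168.6 − 4q_i − 2Σ_{j≠i} q_j = 0.
With identical fishing fleets, set every q_j = q: then 168.6 − 4q − 6q = 0, i.e. q = 168.6/10 = 16.86.

16.86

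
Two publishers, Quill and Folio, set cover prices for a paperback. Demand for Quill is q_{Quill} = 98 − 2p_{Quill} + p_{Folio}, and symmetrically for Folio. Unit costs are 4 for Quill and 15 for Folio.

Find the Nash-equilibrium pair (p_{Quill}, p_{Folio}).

36.8, 41.2

Quill's profit: π = (p_{Quill} − 4)(98 − 2p_{Quill} + p_{Folio}).
∂π/∂p_{Quill} = 106 − 4p_{Quill} + p_{Folio} = 0 ⇒ p_{Quill} = 26.5 + 0.25p_{Folio}.
Similarly p_{Folio} = 32 + 0.25p_{Quill}.
Substituting the second reaction function into the first: p_{Quill} = 26.5 + 0.25(32 + 0.25p_{Quill}), which gives 0.9375p_{Quill} = 34.5 ⇒ p_{Quill} = 36.8.
Then p_{Folio} = 32 + 0.25·36.8 = 41.2.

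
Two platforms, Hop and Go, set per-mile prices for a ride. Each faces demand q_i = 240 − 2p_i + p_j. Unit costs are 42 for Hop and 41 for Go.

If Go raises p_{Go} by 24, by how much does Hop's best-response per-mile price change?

6

Hop's profit: π = (p_{Hop} − 42)(240 − 2p_{Hop} + p_{Go}).
∂π/∂p_{Hop} = 324 − 4p_{Hop} + p_{Go} = 0 ⇒ p_{Hop} = 81 + 0.25p_{Go}.
The reaction-function slope is 0.25, so a 24-unit rise in p_{Go} moves p_{Hop} by 0.25 × 24 = 6. Hop's best response rises — the actions are strategic complements.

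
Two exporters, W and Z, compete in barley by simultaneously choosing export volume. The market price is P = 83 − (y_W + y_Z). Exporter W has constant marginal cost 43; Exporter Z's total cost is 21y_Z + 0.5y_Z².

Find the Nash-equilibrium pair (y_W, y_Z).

11.6, 16.8

Exporter W's profit: π = y_W(83 − (y_W + y_Z)) − 43y_W.
∂π/∂y_W = 40 − 2y_W − y_Z = 0, so y_W = 20 − 0.5y_Z.
For Z: ∂π/∂y_Z = 62 − 3y_Z − y_W = 0 ⇒ y_Z = 62/3 − (1/3)y_W.
Solving the two reaction functions simultaneously: (1 − (−0.5)(−1/3))y_W = 20 − 0.5·(62/3), so (5/6)y_W = 29/3 and y_W = 11.6.
Then y_Z = 62/3 − (1/3)·11.6 = 16.8.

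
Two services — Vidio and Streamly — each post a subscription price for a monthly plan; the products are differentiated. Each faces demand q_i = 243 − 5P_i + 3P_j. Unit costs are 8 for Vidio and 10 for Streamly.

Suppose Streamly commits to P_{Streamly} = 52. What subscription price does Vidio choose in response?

Vidio's profit: π = (P_{Vidio} − 8)(243 − 5P_{Vidio} + 3P_{Streamly}).
∂π/∂P_{Vidio} = 283 − 10P_{Vidio} + 3P_{Streamly} = 0 ⇒ P_{Vidio} = 28.3 + 0.3P_{Streamly}.
At P_{Streamly} = 52: P_{Vidio} = 28.3 + 0.3·52 = 43.9.

43.9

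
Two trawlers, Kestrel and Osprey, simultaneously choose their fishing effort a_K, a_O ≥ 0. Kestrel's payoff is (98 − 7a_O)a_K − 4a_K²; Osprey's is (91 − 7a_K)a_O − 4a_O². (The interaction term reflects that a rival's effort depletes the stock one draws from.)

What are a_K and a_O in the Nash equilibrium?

9.8, 2.8

Expanding Kestrel's payoff: 98a_K − 7a_Oa_K − 4a_K².
∂π/∂a_K = 98 − 7a_O − 8a_K = 0, so a_K = 12.25 − 0.875a_O.
Likewise for Osprey: a_O = 11.375 − 0.875a_K.
Solving the two reaction functions simultaneously: (1 − (−0.875)(−0.875))a_K = 12.25 − 0.875·11.375, so (15/64)a_K = 147/64 and a_K = 9.8.
Then a_O = 11.375 − 0.875·9.8 = 2.8.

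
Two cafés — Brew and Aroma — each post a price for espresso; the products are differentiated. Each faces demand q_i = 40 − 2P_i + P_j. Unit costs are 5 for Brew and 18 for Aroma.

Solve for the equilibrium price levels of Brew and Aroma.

18.4, 23.6

Brew's profit: π = (P_{Brew} − 5)(40 − 2P_{Brew} + P_{Aroma}).
∂π/∂P_{Brew} = 50 − 4P_{Brew} + P_{Aroma} = 0 ⇒ P_{Brew} = 12.5 + 0.25P_{Aroma}.
Similarly P_{Aroma} = 19 + 0.25P_{Brew}.
Substituting the second reaction function into the first: P_{Brew} = 12.5 + 0.25(19 + 0.25P_{Brew}), which gives 0.9375P_{Brew} = 17.25 ⇒ P_{Brew} = 18.4.
Then P_{Aroma} = 19 + 0.25·18.4 = 23.6.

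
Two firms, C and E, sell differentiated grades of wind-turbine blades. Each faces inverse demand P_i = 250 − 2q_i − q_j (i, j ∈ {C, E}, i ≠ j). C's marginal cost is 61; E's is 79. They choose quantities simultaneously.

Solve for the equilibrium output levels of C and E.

39, 33

Firm C's profit: π = q_C(250 − 2q_C − q_E) − 61q_C.
∂π/∂q_C = 189 − 4q_C − q_E = 0 ⇒ q_C = 47.25 − 0.25q_E.
Similarly q_E = 42.75 − 0.25q_C.
Solving the two reaction functions simultaneously: (1 − (−0.25)(−0.25))q_C = 47.25 − 0.25·42.75, so 0.9375q_C = 36.5625 and q_C = 39.
Then q_E = 42.75 − 0.25·39 = 33.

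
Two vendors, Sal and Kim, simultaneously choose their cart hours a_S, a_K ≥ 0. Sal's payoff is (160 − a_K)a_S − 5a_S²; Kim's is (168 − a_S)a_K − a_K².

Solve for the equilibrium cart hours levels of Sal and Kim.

Expanding Sal's payoff: 160a_S − a_Ka_S − 5a_S².
∂π/∂a_S = 160 − a_K − 10a_S = 0, so a_S = 16 − 0.1a_K.
Likewise for Kim: a_K = 84 − 0.5a_S.
Substituting the second reaction function into the first: a_S = 16 − 0.1(84 − 0.5a_S), which gives 0.95a_S = 7.6 ⇒ a_S = 8.
Then a_K = 84 − 0.5·8 = 80.

8, 80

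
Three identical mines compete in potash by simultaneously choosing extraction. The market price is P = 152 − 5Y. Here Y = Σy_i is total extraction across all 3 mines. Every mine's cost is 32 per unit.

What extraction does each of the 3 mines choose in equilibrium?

6

A representative mine's profit is π_i = y_i(152 − 5Y) − 32y_i, with Y = y_i + Σ_{j≠i} y_j.
First-order condition: 120 − 10y_i − 5Σ_{j≠i} y_j = 0.
Imposing symmetry (y_j = y for all j) turns Σ_{j≠i} y_j into 2y, so 120 = 20y and y = 6.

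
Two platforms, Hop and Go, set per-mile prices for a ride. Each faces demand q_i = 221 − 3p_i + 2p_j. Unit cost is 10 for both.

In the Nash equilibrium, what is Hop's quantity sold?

158.25

Hop's profit: π = (p_{Hop} − 10)(221 − 3p_{Hop} + 2p_{Go}).
∂π/∂p_{Hop} = 251 − 6p_{Hop} + 2p_{Go} = 0 ⇒ p_{Hop} = 251/6 + (1/3)p_{Go}.
Setting p_{Hop} = p_{Go} in the reaction function: p_{Hop} = 251/6 + (1/3)p_{Hop}, so p_{Hop} = (251/6) / (2/3) = 62.75.
q_{Hop} = 221 − 3·62.75 + 2·62.75 = 158.25.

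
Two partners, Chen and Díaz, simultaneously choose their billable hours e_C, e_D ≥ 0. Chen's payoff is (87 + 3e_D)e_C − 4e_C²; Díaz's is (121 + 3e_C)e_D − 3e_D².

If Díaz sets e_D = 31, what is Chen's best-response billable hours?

22.5

Expanding Chen's payoff: 87e_C + 3e_De_C − 4e_C².
∂π/∂e_C = 87 + 3e_D − 8e_C = 0, so e_C = 10.875 + 0.375e_D.
At e_D = 31: e_C = 10.875 + 0.375·31 = 22.5.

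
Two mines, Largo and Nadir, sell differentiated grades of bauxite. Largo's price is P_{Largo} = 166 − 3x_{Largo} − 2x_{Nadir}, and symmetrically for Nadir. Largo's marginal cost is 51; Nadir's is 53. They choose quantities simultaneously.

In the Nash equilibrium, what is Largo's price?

Mine Largo's profit: π = x_{Largo}(166 − 3x_{Largo} − 2x_{Nadir}) − 51x_{Largo}.
∂π/∂x_{Largo} = 115 − 6x_{Largo} − 2x_{Nadir} = 0 ⇒ x_{Largo} = 115/6 − (1/3)x_{Nadir}.
Similarly x_{Nadir} = 113/6 − (1/3)x_{Largo}.
Solving the two reaction functions simultaneously: (1 − (−1/3)(−1/3))x_{Largo} = 115/6 − (1/3)·(113/6), so (8/9)x_{Largo} = 116/9 and x_{Largo} = 14.5.
Then x_{Nadir} = 113/6 − (1/3)·14.5 = 14.
P_{Largo} = 166 − 3·14.5 − 2·14 = 94.5.

94.5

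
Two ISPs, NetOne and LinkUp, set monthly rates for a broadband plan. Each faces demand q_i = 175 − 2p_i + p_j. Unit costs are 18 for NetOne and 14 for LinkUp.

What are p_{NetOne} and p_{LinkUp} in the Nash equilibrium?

69.8, 68.2

NetOne's profit: π = (p_{NetOne} − 18)(175 − 2p_{NetOne} + p_{LinkUp}).
∂π/∂p_{NetOne} = 211 − 4p_{NetOne} + p_{LinkUp} = 0 ⇒ p_{NetOne} = 52.75 + 0.25p_{LinkUp}.
Similarly p_{LinkUp} = 50.75 + 0.25p_{NetOne}.
Plugging p_{LinkUp} into NetOne's best response: p_{NetOne} = 52.75 + 0.25(50.75 + 0.25p_{NetOne}) ⇒ 0.9375p_{NetOne} = 65.4375, so p_{NetOne} = 69.8.
Then p_{LinkUp} = 50.75 + 0.25·69.8 = 68.2.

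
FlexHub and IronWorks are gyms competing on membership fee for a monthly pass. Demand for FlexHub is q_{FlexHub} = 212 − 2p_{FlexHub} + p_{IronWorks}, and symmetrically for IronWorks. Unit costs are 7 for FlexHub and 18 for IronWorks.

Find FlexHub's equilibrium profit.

9744.08

FlexHub's profit: π = (p_{FlexHub} − 7)(212 − 2p_{FlexHub} + p_{IronWorks}).
∂π/∂p_{FlexHub} = 226 − 4p_{FlexHub} + p_{IronWorks} = 0 ⇒ p_{FlexHub} = 56.5 + 0.25p_{IronWorks}.
Similarly p_{IronWorks} = 62 + 0.25p_{FlexHub}.
Plugging p_{IronWorks} into FlexHub's best response: p_{FlexHub} = 56.5 + 0.25(62 + 0.25p_{FlexHub}) ⇒ 0.9375p_{FlexHub} = 72, so p_{FlexHub} = 76.8.
Then p_{IronWorks} = 62 + 0.25·76.8 = 81.2.
q_{FlexHub} = 212 − 2·76.8 + 81.2 = 139.6.
Profit = (76.8 − 7)·139.6 = 9744.08.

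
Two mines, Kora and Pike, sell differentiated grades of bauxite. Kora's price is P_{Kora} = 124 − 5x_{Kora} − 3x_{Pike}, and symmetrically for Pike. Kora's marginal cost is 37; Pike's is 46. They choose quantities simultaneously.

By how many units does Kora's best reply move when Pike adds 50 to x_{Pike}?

-15

Mine Kora's profit: π = x_{Kora}(124 − 5x_{Kora} − 3x_{Pike}) − 37x_{Kora}.
∂π/∂x_{Kora} = 87 − 10x_{Kora} − 3x_{Pike} = 0 ⇒ x_{Kora} = 8.7 − 0.3x_{Pike}.
The reaction-function slope is −0.3, so a 50-unit rise in x_{Pike} moves x_{Kora} by −0.3 × 50 = −15. Kora's best response falls — the actions are strategic substitutes.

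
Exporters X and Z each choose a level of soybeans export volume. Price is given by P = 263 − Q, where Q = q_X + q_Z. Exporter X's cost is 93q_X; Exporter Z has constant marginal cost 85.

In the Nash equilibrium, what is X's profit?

Exporter X's profit: π = q_X(263 − (q_X + q_Z)) − 93q_X.
∂π/∂q_X = 170 − 2q_X − q_Z = 0, so q_X = 85 − 0.5q_Z.
By the same steps for Z: q_Z = 89 − 0.5q_X.
Plugging q_Z into X's best response: q_X = 85 − 0.5(89 − 0.5q_X) ⇒ 0.75q_X = 40.5, so q_X = 54.
Then q_Z = 89 − 0.5·54 = 62.
Price P = 263 − 116 = 147.
X's profit: (147 − 93)·54 = 2916.

2916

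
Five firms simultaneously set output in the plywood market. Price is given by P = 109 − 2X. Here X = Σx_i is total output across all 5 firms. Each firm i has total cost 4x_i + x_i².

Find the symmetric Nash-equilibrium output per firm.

7.5

A representative firm's profit is π_i = x_i(109 − 2X) − 4x_i − x_i², with X = x_i + Σ_{j≠i} x_j.
First-order condition: 105 − 6x_i − 2Σ_{j≠i} x_j = 0.
Imposing symmetry (x_j = x for all j) turns Σ_{j≠i} x_j into 4x, so 105 = 14x and x = 7.5.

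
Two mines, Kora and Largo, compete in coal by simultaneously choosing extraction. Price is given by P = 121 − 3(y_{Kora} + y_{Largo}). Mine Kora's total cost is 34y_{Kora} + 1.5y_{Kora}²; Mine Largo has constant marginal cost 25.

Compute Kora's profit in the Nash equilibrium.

Mine Kora's profit: π = y_{Kora}(121 − 3(y_{Kora} + y_{Largo})) − 34y_{Kora} − 1.5y_{Kora}².
∂π/∂y_{Kora} = 87 − 9y_{Kora} − 3y_{Largo} = 0, so y_{Kora} = 29/3 − (1/3)y_{Largo}.
For Largo: ∂π/∂y_{Largo} = 96 − 6y_{Largo} − 3y_{Kora} = 0 ⇒ y_{Largo} = 16 − 0.5y_{Kora}.
Plugging y_{Largo} into Kora's best response: y_{Kora} = 29/3 − (1/3)(16 − 0.5y_{Kora}) ⇒ (5/6)y_{Kora} = 13/3, so y_{Kora} = 5.2.
Then y_{Largo} = 16 − 0.5·5.2 = 13.4.
Price P = 121 − 3·18.6 = 65.2.
Kora's profit: (65.2 − 34)·5.2 − 1.5(5.2)² = 121.68.

121.68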